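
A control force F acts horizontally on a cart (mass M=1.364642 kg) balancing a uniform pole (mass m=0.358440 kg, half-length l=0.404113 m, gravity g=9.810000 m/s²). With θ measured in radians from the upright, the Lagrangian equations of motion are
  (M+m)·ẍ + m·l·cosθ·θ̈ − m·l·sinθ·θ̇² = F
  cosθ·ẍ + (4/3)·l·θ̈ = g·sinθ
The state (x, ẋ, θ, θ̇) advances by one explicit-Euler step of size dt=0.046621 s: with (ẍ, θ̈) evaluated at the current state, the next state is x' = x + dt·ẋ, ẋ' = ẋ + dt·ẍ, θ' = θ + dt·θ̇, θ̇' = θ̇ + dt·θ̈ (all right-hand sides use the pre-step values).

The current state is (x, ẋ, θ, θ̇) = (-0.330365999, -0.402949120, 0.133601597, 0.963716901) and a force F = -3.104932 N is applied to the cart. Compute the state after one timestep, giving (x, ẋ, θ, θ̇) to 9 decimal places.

sinθ=0.133204500, cosθ=0.991088574
temp = (F + m·l·θ̇²·sinθ)/(M+m) = (-3.104932 + 0.017919964)/1.723082 = -1.791564206
θ̈ = (g·sinθ − cosθ·temp)/(l·(4/3 − m·cos²θ/(M+m))) = 6.755887187
ẍ = temp − m·l·θ̈·cosθ/(M+m) = -2.354434337
Euler: x'=-0.330365999+0.046621·-0.402949120=-0.349151890, ẋ'=-0.402949120+0.046621·-2.354434337=-0.512715203
       θ'=0.133601597+0.046621·0.963716901=0.178531043, θ̇'=0.963716901+0.046621·6.755887187=1.278683118

(-0.349151890, -0.512715203, 0.178531043, 1.278683118)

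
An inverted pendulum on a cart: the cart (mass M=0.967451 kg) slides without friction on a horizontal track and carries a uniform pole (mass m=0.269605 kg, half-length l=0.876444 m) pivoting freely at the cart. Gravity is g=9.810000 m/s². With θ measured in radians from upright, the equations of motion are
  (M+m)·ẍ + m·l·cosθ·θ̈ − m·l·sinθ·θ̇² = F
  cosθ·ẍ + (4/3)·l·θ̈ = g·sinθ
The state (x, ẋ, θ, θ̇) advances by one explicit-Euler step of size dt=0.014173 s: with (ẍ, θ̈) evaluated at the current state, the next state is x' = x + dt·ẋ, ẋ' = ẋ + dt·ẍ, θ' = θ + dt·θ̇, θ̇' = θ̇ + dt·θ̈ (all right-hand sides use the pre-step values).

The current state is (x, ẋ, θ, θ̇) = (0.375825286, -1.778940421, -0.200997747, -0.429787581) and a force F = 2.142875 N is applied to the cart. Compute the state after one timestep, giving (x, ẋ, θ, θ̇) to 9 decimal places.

(0.350612363, -1.744663980, -0.207089126, -0.482282157)

sinθ=-0.199647090, cosθ=0.979867868
temp = (F + m·l·θ̇²·sinθ)/(M+m) = (2.142875 + -0.008714106)/1.237056 = 1.725193439
θ̈ = (g·sinθ − cosθ·temp)/(l·(4/3 − m·cos²θ/(M+m))) = -3.703843675
ẍ = temp − m·l·θ̈·cosθ/(M+m) = 2.418432331
Euler: x'=0.375825286+0.014173·-1.778940421=0.350612363, ẋ'=-1.778940421+0.014173·2.418432331=-1.744663980
       θ'=-0.200997747+0.014173·-0.429787581=-0.207089126, θ̇'=-0.429787581+0.014173·-3.703843675=-0.482282157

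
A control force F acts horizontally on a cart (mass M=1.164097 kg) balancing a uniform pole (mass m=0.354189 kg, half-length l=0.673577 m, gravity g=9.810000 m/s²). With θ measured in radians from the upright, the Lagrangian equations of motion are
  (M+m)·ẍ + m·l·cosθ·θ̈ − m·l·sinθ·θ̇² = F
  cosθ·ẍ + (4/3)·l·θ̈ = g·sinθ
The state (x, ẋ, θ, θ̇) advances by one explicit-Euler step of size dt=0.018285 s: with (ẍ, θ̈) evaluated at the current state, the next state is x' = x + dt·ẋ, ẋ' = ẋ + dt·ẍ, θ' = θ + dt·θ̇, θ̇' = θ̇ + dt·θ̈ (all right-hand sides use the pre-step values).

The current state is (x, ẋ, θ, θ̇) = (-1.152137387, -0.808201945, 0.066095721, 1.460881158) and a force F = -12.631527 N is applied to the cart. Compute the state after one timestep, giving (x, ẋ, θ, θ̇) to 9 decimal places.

(-1.166915360, -0.994429637, 0.092807933, 1.680976713)

sinθ=0.066047607, cosθ=0.997816473
temp = (F + m·l·θ̇²·sinθ)/(M+m) = (-12.631527 + 0.033628630)/1.518286 = -8.297447496
θ̈ = (g·sinθ − cosθ·temp)/(l·(4/3 − m·cos²θ/(M+m))) = 12.036945838
ẍ = temp − m·l·θ̈·cosθ/(M+m) = -10.184724756
Euler: x'=-1.152137387+0.018285·-0.808201945=-1.166915360, ẋ'=-0.808201945+0.018285·-10.184724756=-0.994429637
       θ'=0.066095721+0.018285·1.460881158=0.092807933, θ̇'=1.460881158+0.018285·12.036945838=1.680976713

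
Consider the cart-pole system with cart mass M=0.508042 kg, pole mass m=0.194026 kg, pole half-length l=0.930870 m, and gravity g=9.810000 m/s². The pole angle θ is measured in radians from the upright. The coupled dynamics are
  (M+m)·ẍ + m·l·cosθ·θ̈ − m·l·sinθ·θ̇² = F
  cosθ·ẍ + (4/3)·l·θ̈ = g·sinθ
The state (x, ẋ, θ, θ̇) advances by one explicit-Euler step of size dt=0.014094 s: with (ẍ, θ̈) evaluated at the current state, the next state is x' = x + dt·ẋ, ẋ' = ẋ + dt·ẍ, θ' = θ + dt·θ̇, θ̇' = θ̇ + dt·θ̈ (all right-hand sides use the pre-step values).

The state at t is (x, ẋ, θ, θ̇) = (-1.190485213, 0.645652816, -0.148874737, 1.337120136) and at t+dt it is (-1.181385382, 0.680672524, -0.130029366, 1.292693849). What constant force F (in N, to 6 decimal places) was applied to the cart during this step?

F = 1.229322 N

ẍ = (ẋ'−ẋ)/dt = (0.680672524−0.645652816)/0.014094 = 2.484725
θ̈ = (θ̇'−θ̇)/dt = (1.292693849−1.337120136)/0.014094 = -3.152142
sinθ=-0.148325, cosθ=0.988939
F = (M+m)·ẍ + m·l·cosθ·θ̈ − m·l·sinθ·θ̇² = 1.744446 + -0.563020 − -0.047897 = 1.229322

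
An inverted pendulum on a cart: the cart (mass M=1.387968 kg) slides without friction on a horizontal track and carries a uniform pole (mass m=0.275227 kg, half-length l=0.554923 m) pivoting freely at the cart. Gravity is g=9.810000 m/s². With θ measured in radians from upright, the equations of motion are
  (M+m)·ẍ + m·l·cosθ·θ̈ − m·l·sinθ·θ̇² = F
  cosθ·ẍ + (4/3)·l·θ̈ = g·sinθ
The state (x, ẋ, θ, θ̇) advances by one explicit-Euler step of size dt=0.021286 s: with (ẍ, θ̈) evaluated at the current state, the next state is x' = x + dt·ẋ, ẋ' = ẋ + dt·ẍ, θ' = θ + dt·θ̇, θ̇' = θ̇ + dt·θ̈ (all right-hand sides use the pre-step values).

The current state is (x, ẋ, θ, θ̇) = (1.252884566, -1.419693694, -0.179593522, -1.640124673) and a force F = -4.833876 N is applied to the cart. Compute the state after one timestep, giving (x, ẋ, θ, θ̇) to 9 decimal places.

sinθ=-0.178629648, cosθ=0.983916383
temp = (F + m·l·θ̇²·sinθ)/(M+m) = (-4.833876 + -0.073389010)/1.663195 = -2.950504908
θ̈ = (g·sinθ − cosθ·temp)/(l·(4/3 − m·cos²θ/(M+m))) = 1.767582571
ẍ = temp − m·l·θ̈·cosθ/(M+m) = -3.110209900
Euler: x'=1.252884566+0.021286·-1.419693694=1.222664966, ẋ'=-1.419693694+0.021286·-3.110209900=-1.485897622
       θ'=-0.179593522+0.021286·-1.640124673=-0.214505216, θ̇'=-1.640124673+0.021286·1.767582571=-1.602499910

(1.222664966, -1.485897622, -0.214505216, -1.602499910)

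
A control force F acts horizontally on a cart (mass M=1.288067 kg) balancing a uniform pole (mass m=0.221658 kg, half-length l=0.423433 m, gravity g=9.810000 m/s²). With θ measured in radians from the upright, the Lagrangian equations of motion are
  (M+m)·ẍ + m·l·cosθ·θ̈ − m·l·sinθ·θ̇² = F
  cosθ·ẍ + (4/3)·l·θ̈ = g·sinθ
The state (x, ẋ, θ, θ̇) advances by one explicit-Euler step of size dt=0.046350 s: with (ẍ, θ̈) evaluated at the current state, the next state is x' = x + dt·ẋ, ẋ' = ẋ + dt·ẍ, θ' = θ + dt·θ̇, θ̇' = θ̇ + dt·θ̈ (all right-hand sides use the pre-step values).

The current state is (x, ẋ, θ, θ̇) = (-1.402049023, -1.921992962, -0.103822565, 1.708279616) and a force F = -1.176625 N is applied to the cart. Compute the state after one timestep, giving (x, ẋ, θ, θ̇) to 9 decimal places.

(-1.491133397, -1.957718644, -0.024643805, 1.687752096)

sinθ=-0.103636146, cosθ=0.994615277
temp = (F + m·l·θ̇²·sinθ)/(M+m) = (-1.176625 + -0.028385548)/1.509725 = -0.798165592
θ̈ = (g·sinθ − cosθ·temp)/(l·(4/3 − m·cos²θ/(M+m))) = -0.442880698
ẍ = temp − m·l·θ̈·cosθ/(M+m) = -0.770780630
Euler: x'=-1.402049023+0.046350·-1.921992962=-1.491133397, ẋ'=-1.921992962+0.046350·-0.770780630=-1.957718644
       θ'=-0.103822565+0.046350·1.708279616=-0.024643805, θ̇'=1.708279616+0.046350·-0.442880698=1.687752096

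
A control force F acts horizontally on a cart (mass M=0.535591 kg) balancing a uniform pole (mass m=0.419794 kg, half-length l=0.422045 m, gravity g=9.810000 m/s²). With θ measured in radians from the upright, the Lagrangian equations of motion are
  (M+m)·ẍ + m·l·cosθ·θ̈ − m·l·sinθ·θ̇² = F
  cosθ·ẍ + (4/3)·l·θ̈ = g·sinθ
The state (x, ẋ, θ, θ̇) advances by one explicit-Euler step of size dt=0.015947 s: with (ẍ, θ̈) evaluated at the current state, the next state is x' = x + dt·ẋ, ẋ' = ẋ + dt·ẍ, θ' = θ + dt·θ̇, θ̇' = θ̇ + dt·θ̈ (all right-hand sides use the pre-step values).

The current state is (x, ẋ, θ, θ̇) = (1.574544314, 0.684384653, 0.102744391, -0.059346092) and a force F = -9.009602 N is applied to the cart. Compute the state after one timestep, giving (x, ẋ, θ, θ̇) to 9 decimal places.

sinθ=0.102563718, cosθ=0.994726437
temp = (F + m·l·θ̇²·sinθ)/(M+m) = (-9.009602 + 0.000063999)/0.955385 = -9.430269474
θ̈ = (g·sinθ − cosθ·temp)/(l·(4/3 − m·cos²θ/(M+m))) = 27.388758190
ẍ = temp − m·l·θ̈·cosθ/(M+m) = -14.482609488
Euler: x'=1.574544314+0.015947·0.684384653=1.585458196, ẋ'=0.684384653+0.015947·-14.482609488=0.453430479
       θ'=0.102744391+0.015947·-0.059346092=0.101797999, θ̇'=-0.059346092+0.015947·27.388758190=0.377422435

(1.585458196, 0.453430479, 0.101797999, 0.377422435)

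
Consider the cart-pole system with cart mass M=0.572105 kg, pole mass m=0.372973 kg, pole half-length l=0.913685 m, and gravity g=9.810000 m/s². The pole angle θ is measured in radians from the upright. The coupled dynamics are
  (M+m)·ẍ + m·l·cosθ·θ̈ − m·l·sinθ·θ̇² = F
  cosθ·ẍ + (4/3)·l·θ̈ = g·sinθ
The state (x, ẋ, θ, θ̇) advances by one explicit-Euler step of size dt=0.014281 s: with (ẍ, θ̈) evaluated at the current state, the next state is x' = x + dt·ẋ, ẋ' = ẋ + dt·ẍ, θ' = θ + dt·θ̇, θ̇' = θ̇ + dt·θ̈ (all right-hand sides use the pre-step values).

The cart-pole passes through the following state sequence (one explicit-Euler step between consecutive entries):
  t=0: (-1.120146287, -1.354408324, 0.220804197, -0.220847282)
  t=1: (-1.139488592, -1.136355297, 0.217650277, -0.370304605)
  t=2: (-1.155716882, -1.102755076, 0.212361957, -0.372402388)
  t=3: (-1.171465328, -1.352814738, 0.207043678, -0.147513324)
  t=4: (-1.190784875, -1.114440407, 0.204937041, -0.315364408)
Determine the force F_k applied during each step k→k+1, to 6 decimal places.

step 0→1:
  ẍ = (ẋ'−ẋ)/dt = (-1.136355297−-1.354408324)/0.014281 = 15.268751
  θ̈ = (θ̇'−θ̇)/dt = (-0.370304605−-0.220847282)/0.014281 = -10.465466
  sinθ=0.219014, cosθ=0.975722
  F = (M+m)·ẍ + m·l·cosθ·θ̈ − m·l·sinθ·θ̇² = 14.430160 + -3.479833 − 0.003640 = 10.946687
step 1→2:
  ẍ = (ẋ'−ẋ)/dt = (-1.102755076−-1.136355297)/0.014281 = 2.352792
  θ̈ = (θ̇'−θ̇)/dt = (-0.372402388−-0.370304605)/0.014281 = -0.146893
  sinθ=0.215936, cosθ=0.976408
  F = (M+m)·ẍ + m·l·cosθ·θ̈ − m·l·sinθ·θ̇² = 2.223572 + -0.048877 − 0.010091 = 2.164604
step 2→3:
  ẍ = (ẋ'−ẋ)/dt = (-1.352814738−-1.102755076)/0.014281 = -17.509955
  θ̈ = (θ̇'−θ̇)/dt = (-0.147513324−-0.372402388)/0.014281 = 15.747431
  sinθ=0.210769, cosθ=0.977536
  F = (M+m)·ẍ + m·l·cosθ·θ̈ − m·l·sinθ·θ̇² = -16.548273 + 5.245855 − 0.009961 = -11.312379
step 3→4:
  ẍ = (ẋ'−ẋ)/dt = (-1.114440407−-1.352814738)/0.014281 = 16.691711
  θ̈ = (θ̇'−θ̇)/dt = (-0.315364408−-0.147513324)/0.014281 = -11.753455
  sinθ=0.205568, cosθ=0.978643
  F = (M+m)·ẍ + m·l·cosθ·θ̈ − m·l·sinθ·θ̇² = 15.774969 + -3.919798 − 0.001524 = 11.853647

F_0 = 10.946687 N
F_1 = 2.164604 N
F_2 = -11.312379 N
F_3 = 11.853647 N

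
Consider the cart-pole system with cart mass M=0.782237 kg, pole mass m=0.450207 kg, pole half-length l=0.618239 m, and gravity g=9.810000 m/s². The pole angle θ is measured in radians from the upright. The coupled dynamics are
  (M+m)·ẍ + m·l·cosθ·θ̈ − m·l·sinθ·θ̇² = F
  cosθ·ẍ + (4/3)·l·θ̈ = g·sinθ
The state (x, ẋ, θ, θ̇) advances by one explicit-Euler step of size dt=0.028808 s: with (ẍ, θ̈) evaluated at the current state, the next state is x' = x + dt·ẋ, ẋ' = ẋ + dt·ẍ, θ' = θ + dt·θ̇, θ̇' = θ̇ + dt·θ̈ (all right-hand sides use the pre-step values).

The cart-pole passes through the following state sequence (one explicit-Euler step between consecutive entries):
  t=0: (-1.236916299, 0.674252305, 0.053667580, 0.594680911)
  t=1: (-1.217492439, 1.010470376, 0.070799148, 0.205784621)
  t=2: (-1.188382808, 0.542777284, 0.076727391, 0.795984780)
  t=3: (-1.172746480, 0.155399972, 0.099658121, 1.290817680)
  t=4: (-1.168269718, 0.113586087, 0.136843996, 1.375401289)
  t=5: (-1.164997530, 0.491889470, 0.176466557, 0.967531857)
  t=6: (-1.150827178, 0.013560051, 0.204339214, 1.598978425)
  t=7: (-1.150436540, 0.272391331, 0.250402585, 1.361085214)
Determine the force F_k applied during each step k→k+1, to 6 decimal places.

step 0→1:
  ẍ = (ẋ'−ẋ)/dt = (1.010470376−0.674252305)/0.028808 = 11.670997
  θ̈ = (θ̇'−θ̇)/dt = (0.205784621−0.594680911)/0.028808 = -13.499594
  sinθ=0.053642, cosθ=0.998560
  F = (M+m)·ẍ + m·l·cosθ·θ̈ − m·l·sinθ·θ̇² = 14.383850 + -3.752007 − 0.005280 = 10.626563
step 1→2:
  ẍ = (ẋ'−ẋ)/dt = (0.542777284−1.010470376)/0.028808 = -16.234834
  θ̈ = (θ̇'−θ̇)/dt = (0.795984780−0.205784621)/0.028808 = 20.487370
  sinθ=0.070740, cosθ=0.997495
  F = (M+m)·ẍ + m·l·cosθ·θ̈ − m·l·sinθ·θ̇² = -20.008524 + 5.688077 − 0.000834 = -14.321280
step 2→3:
  ẍ = (ẋ'−ẋ)/dt = (0.155399972−0.542777284)/0.028808 = -13.446866
  θ̈ = (θ̇'−θ̇)/dt = (1.290817680−0.795984780)/0.028808 = 17.176927
  sinθ=0.076652, cosθ=0.997058
  F = (M+m)·ẍ + m·l·cosθ·θ̈ − m·l·sinθ·θ̇² = -16.572509 + 4.766883 − 0.013518 = -11.819144
step 3→4:
  ẍ = (ẋ'−ẋ)/dt = (0.113586087−0.155399972)/0.028808 = -1.451468
  θ̈ = (θ̇'−θ̇)/dt = (1.375401289−1.290817680)/0.028808 = 2.936115
  sinθ=0.099493, cosθ=0.995038
  F = (M+m)·ẍ + m·l·cosθ·θ̈ − m·l·sinθ·θ̇² = -1.788853 + 0.813170 − 0.046142 = -1.021824
step 4→5:
  ẍ = (ẋ'−ẋ)/dt = (0.491889470−0.113586087)/0.028808 = 13.131886
  θ̈ = (θ̇'−θ̇)/dt = (0.967531857−1.375401289)/0.028808 = -14.158200
  sinθ=0.136417, cosθ=0.990651
  F = (M+m)·ẍ + m·l·cosθ·θ̈ − m·l·sinθ·θ̇² = 16.184315 + -3.903890 − 0.071829 = 12.208596
step 5→6:
  ẍ = (ẋ'−ẋ)/dt = (0.013560051−0.491889470)/0.028808 = -16.604048
  θ̈ = (θ̇'−θ̇)/dt = (1.598978425−0.967531857)/0.028808 = 21.919139
  sinθ=0.175552, cosθ=0.984470
  F = (M+m)·ẍ + m·l·cosθ·θ̈ − m·l·sinθ·θ̇² = -20.463559 + 6.006129 − 0.045741 = -14.503171
step 6→7:
  ẍ = (ẋ'−ẋ)/dt = (0.272391331−0.013560051)/0.028808 = 8.984701
  θ̈ = (θ̇'−θ̇)/dt = (1.361085214−1.598978425)/0.028808 = -8.257887
  sinθ=0.202920, cosθ=0.979195
  F = (M+m)·ẍ + m·l·cosθ·θ̈ − m·l·sinθ·θ̇² = 11.073141 + -2.250644 − 0.144404 = 8.678093

F_0 = 10.626563 N
F_1 = -14.321280 N
F_2 = -11.819144 N
F_3 = -1.021824 N
F_4 = 12.208596 N
F_5 = -14.503171 N
F_6 = 8.678093 N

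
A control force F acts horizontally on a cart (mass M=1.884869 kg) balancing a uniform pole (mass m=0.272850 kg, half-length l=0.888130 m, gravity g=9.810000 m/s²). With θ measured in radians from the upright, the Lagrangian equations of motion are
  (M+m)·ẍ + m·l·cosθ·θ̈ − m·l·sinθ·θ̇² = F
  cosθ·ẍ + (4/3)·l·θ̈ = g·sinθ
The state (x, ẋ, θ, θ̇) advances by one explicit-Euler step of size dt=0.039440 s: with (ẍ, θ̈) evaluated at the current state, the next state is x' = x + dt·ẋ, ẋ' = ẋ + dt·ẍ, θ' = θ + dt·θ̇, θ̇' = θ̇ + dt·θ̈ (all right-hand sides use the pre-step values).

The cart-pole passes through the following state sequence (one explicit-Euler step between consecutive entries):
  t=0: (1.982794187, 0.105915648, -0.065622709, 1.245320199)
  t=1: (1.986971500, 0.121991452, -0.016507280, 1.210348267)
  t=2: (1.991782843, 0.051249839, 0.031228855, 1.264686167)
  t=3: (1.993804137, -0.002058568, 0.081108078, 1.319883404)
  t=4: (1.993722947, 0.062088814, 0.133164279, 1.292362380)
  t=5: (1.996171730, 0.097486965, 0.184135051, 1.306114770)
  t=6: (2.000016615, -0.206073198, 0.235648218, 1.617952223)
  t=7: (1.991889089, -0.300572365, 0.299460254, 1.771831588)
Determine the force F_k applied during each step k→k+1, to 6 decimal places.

step 0→1:
  ẍ = (ẋ'−ẋ)/dt = (0.121991452−0.105915648)/0.039440 = 0.407602
  θ̈ = (θ̇'−θ̇)/dt = (1.210348267−1.245320199)/0.039440 = -0.886712
  sinθ=-0.065576, cosθ=0.997848
  F = (M+m)·ẍ + m·l·cosθ·θ̈ − m·l·sinθ·θ̇² = 0.879490 + -0.214411 − -0.024644 = 0.689722
step 1→2:
  ẍ = (ẋ'−ẋ)/dt = (0.051249839−0.121991452)/0.039440 = -1.793651
  θ̈ = (θ̇'−θ̇)/dt = (1.264686167−1.210348267)/0.039440 = 1.377736
  sinθ=-0.016507, cosθ=0.999864
  F = (M+m)·ẍ + m·l·cosθ·θ̈ − m·l·sinθ·θ̇² = -3.870196 + 0.333816 − -0.005860 = -3.530520
step 2→3:
  ẍ = (ẋ'−ẋ)/dt = (-0.002058568−0.051249839)/0.039440 = -1.351633
  θ̈ = (θ̇'−θ̇)/dt = (1.319883404−1.264686167)/0.039440 = 1.399524
  sinθ=0.031224, cosθ=0.999512
  F = (M+m)·ẍ + m·l·cosθ·θ̈ − m·l·sinθ·θ̇² = -2.916444 + 0.338976 − 0.012102 = -2.589570
step 3→4:
  ẍ = (ẋ'−ẋ)/dt = (0.062088814−-0.002058568)/0.039440 = 1.626455
  θ̈ = (θ̇'−θ̇)/dt = (1.292362380−1.319883404)/0.039440 = -0.697795
  sinθ=0.081019, cosθ=0.996713
  F = (M+m)·ẍ + m·l·cosθ·θ̈ − m·l·sinθ·θ̇² = 3.509433 + -0.168538 − 0.034203 = 3.306692
step 4→5:
  ẍ = (ẋ'−ẋ)/dt = (0.097486965−0.062088814)/0.039440 = 0.897519
  θ̈ = (θ̇'−θ̇)/dt = (1.306114770−1.292362380)/0.039440 = 0.348691
  sinθ=0.132771, cosθ=0.991147
  F = (M+m)·ẍ + m·l·cosθ·θ̈ − m·l·sinθ·θ̇² = 1.936594 + 0.083749 − 0.053737 = 1.966606
step 5→6:
  ẍ = (ẋ'−ẋ)/dt = (-0.206073198−0.097486965)/0.039440 = -7.696759
  θ̈ = (θ̇'−θ̇)/dt = (1.617952223−1.306114770)/0.039440 = 7.906629
  sinθ=0.183096, cosθ=0.983095
  F = (M+m)·ẍ + m·l·cosθ·θ̈ − m·l·sinθ·θ̇² = -16.607442 + 1.883594 − 0.075691 = -14.799539
step 6→7:
  ẍ = (ẋ'−ẋ)/dt = (-0.300572365−-0.206073198)/0.039440 = -2.396024
  θ̈ = (θ̇'−θ̇)/dt = (1.771831588−1.617952223)/0.039440 = 3.901607
  sinθ=0.233473, cosθ=0.972363
  F = (M+m)·ẍ + m·l·cosθ·θ̈ − m·l·sinθ·θ̇² = -5.169945 + 0.919332 − 0.148105 = -4.398718

F_0 = 0.689722 N
F_1 = -3.530520 N
F_2 = -2.589570 N
F_3 = 3.306692 N
F_4 = 1.966606 N
F_5 = -14.799539 N
F_6 = -4.398718 N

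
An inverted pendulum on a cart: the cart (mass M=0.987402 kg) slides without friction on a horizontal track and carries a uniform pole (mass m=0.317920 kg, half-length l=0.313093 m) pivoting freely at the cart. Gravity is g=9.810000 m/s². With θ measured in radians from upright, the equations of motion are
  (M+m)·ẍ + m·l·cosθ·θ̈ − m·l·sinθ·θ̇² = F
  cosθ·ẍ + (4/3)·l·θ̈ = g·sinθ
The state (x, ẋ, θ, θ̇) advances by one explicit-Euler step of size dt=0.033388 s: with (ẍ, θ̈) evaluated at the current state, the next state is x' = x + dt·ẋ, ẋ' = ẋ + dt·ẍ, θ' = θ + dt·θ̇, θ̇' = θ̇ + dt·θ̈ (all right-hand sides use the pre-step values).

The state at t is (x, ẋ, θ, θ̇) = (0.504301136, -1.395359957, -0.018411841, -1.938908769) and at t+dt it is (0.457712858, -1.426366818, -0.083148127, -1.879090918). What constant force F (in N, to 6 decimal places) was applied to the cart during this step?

ẍ = (ẋ'−ẋ)/dt = (-1.426366818−-1.395359957)/0.033388 = -0.928683
θ̈ = (θ̇'−θ̇)/dt = (-1.879090918−-1.938908769)/0.033388 = 1.791597
sinθ=-0.018411, cosθ=0.999831
F = (M+m)·ẍ + m·l·cosθ·θ̈ − m·l·sinθ·θ̇² = -1.212230 + 0.178303 − -0.006889 = -1.027038

F = -1.027038 N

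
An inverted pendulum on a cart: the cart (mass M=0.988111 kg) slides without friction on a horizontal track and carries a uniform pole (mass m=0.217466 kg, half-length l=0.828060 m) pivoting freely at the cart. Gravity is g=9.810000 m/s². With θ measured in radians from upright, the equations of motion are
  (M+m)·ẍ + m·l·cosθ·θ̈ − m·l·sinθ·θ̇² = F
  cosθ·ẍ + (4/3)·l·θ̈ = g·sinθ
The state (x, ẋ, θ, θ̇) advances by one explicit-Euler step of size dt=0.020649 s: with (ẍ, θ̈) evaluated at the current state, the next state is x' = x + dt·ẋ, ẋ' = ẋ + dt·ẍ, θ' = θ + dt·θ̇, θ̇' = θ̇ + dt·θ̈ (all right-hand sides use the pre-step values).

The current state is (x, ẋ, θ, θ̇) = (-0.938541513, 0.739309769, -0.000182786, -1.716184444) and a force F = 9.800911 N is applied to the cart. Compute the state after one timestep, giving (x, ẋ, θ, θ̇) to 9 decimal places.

(-0.923275506, 0.933446379, -0.035620279, -1.892053613)

sinθ=-0.000182786, cosθ=0.999999983
temp = (F + m·l·θ̇²·sinθ)/(M+m) = (9.800911 + -0.000096945)/1.205577 = 8.129562903
θ̈ = (g·sinθ − cosθ·temp)/(l·(4/3 − m·cos²θ/(M+m))) = -8.517079252
ẍ = temp − m·l·θ̈·cosθ/(M+m) = 9.401743887
Euler: x'=-0.938541513+0.020649·0.739309769=-0.923275506, ẋ'=0.739309769+0.020649·9.401743887=0.933446379
       θ'=-0.000182786+0.020649·-1.716184444=-0.035620279, θ̇'=-1.716184444+0.020649·-8.517079252=-1.892053613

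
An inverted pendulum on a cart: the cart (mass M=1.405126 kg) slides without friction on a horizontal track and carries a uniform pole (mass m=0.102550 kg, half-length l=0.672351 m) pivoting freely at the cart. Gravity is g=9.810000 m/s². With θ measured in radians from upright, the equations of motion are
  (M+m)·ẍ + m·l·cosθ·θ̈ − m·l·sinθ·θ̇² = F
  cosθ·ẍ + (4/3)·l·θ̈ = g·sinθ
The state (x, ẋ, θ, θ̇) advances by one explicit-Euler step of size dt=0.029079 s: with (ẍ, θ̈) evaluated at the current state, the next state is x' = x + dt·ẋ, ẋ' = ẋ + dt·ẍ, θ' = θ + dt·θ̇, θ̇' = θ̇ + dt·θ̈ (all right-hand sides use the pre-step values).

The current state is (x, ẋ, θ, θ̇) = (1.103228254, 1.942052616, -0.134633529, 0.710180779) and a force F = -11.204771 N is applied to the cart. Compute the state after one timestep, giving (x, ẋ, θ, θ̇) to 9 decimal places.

(1.159701202, 1.716488889, -0.113982182, 0.916805217)

sinθ=-0.134227165, cosθ=0.990950588
temp = (F + m·l·θ̇²·sinθ)/(M+m) = (-11.204771 + -0.004667776)/1.507676 = -7.434912259
θ̈ = (g·sinθ − cosθ·temp)/(l·(4/3 − m·cos²θ/(M+m))) = 7.105623926
ẍ = temp − m·l·θ̈·cosθ/(M+m) = -7.756928604
Euler: x'=1.103228254+0.029079·1.942052616=1.159701202, ẋ'=1.942052616+0.029079·-7.756928604=1.716488889
       θ'=-0.134633529+0.029079·0.710180779=-0.113982182, θ̇'=0.710180779+0.029079·7.105623926=0.916805217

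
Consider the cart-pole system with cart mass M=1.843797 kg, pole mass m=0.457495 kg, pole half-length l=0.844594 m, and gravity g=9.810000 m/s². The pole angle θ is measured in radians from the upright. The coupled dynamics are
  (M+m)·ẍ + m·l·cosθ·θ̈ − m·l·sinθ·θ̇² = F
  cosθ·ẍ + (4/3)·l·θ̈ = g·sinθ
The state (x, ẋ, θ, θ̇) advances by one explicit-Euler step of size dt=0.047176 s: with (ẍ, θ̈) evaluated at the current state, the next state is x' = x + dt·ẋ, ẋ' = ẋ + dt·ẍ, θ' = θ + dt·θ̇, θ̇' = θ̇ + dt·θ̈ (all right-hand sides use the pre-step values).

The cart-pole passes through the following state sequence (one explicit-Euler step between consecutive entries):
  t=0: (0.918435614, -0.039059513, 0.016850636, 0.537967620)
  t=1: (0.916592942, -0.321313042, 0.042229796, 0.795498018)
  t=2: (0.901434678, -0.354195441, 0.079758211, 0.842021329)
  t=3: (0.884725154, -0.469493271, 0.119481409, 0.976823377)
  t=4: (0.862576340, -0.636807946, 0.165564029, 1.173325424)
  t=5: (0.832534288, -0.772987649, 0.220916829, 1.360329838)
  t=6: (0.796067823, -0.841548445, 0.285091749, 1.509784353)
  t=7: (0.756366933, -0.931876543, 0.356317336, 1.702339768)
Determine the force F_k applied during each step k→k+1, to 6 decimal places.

step 0→1:
  ẍ = (ẋ'−ẋ)/dt = (-0.321313042−-0.039059513)/0.047176 = -5.982990
  θ̈ = (θ̇'−θ̇)/dt = (0.795498018−0.537967620)/0.047176 = 5.458928
  sinθ=0.016850, cosθ=0.999858
  F = (M+m)·ẍ + m·l·cosθ·θ̈ − m·l·sinθ·θ̇² = -13.768607 + 2.109017 − 0.001884 = -11.661474
step 1→2:
  ẍ = (ẋ'−ẋ)/dt = (-0.354195441−-0.321313042)/0.047176 = -0.697015
  θ̈ = (θ̇'−θ̇)/dt = (0.842021329−0.795498018)/0.047176 = 0.986165
  sinθ=0.042217, cosθ=0.999108
  F = (M+m)·ẍ + m·l·cosθ·θ̈ − m·l·sinθ·θ̇² = -1.604036 + 0.380712 − 0.010323 = -1.233647
step 2→3:
  ẍ = (ẋ'−ẋ)/dt = (-0.469493271−-0.354195441)/0.047176 = -2.443993
  θ̈ = (θ̇'−θ̇)/dt = (0.976823377−0.842021329)/0.047176 = 2.857429
  sinθ=0.079674, cosθ=0.996821
  F = (M+m)·ẍ + m·l·cosθ·θ̈ − m·l·sinθ·θ̇² = -5.624342 + 1.100593 − 0.021827 = -4.545576
step 3→4:
  ẍ = (ẋ'−ẋ)/dt = (-0.636807946−-0.469493271)/0.047176 = -3.546606
  θ̈ = (θ̇'−θ̇)/dt = (1.173325424−0.976823377)/0.047176 = 4.165297
  sinθ=0.119197, cosθ=0.992871
  F = (M+m)·ẍ + m·l·cosθ·θ̈ − m·l·sinθ·θ̇² = -8.161776 + 1.597986 − 0.043947 = -6.607737
step 4→5:
  ẍ = (ẋ'−ẋ)/dt = (-0.772987649−-0.636807946)/0.047176 = -2.886631
  θ̈ = (θ̇'−θ̇)/dt = (1.360329838−1.173325424)/0.047176 = 3.963974
  sinθ=0.164809, cosθ=0.986326
  F = (M+m)·ẍ + m·l·cosθ·θ̈ − m·l·sinθ·θ̇² = -6.642981 + 1.510725 − 0.087670 = -5.219926
step 5→6:
  ẍ = (ẋ'−ẋ)/dt = (-0.841548445−-0.772987649)/0.047176 = -1.453298
  θ̈ = (θ̇'−θ̇)/dt = (1.509784353−1.360329838)/0.047176 = 3.168020
  sinθ=0.219124, cosθ=0.975697
  F = (M+m)·ẍ + m·l·cosθ·θ̈ − m·l·sinθ·θ̇² = -3.344464 + 1.194365 − 0.156680 = -2.306778
step 6→7:
  ẍ = (ẋ'−ẋ)/dt = (-0.931876543−-0.841548445)/0.047176 = -1.914704
  θ̈ = (θ̇'−θ̇)/dt = (1.702339768−1.509784353)/0.047176 = 4.081639
  sinθ=0.281245, cosθ=0.959636
  F = (M+m)·ẍ + m·l·cosθ·θ̈ − m·l·sinθ·θ̇² = -4.406294 + 1.513476 − 0.247714 = -3.140532

F_0 = -11.661474 N
F_1 = -1.233647 N
F_2 = -4.545576 N
F_3 = -6.607737 N
F_4 = -5.219926 N
F_5 = -2.306778 N
F_6 = -3.140532 N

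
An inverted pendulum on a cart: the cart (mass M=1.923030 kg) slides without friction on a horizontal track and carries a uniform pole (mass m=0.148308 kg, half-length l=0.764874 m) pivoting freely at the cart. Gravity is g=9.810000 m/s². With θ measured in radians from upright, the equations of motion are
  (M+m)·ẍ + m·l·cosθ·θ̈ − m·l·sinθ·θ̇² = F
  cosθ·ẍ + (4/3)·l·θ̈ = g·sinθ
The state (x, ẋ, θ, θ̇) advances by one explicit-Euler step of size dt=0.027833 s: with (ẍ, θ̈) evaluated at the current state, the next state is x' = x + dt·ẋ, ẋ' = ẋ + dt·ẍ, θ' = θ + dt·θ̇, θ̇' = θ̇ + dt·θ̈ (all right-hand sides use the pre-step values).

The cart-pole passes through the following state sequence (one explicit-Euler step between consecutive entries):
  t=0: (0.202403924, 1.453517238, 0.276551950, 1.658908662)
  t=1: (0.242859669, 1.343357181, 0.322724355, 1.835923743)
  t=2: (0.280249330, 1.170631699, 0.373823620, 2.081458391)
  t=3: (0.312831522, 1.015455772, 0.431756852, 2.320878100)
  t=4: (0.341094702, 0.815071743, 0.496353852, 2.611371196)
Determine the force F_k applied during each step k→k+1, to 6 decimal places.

F_0 = -7.589338 N
F_1 = -12.026486 N
F_2 = -10.819302 N
F_3 = -14.093024 N

step 0→1:
  ẍ = (ẋ'−ẋ)/dt = (1.343357181−1.453517238)/0.027833 = -3.957894
  θ̈ = (θ̇'−θ̇)/dt = (1.835923743−1.658908662)/0.027833 = 6.359899
  sinθ=0.273040, cosθ=0.962003
  F = (M+m)·ẍ + m·l·cosθ·θ̈ − m·l·sinθ·θ̇² = -8.198136 + 0.694034 − 0.085237 = -7.589338
step 1→2:
  ẍ = (ẋ'−ẋ)/dt = (1.170631699−1.343357181)/0.027833 = -6.205780
  θ̈ = (θ̇'−θ̇)/dt = (2.081458391−1.835923743)/0.027833 = 8.821710
  sinθ=0.317151, cosθ=0.948375
  F = (M+m)·ẍ + m·l·cosθ·θ̈ − m·l·sinθ·θ̇² = -12.854268 + 0.949046 − 0.121264 = -12.026486
step 2→3:
  ẍ = (ẋ'−ẋ)/dt = (1.015455772−1.170631699)/0.027833 = -5.575250
  θ̈ = (θ̇'−θ̇)/dt = (2.320878100−2.081458391)/0.027833 = 8.602009
  sinθ=0.365178, cosθ=0.930938
  F = (M+m)·ẍ + m·l·cosθ·θ̈ − m·l·sinθ·θ̇² = -11.548227 + 0.908396 − 0.179471 = -10.819302
step 3→4:
  ẍ = (ẋ'−ẋ)/dt = (0.815071743−1.015455772)/0.027833 = -7.199512
  θ̈ = (θ̇'−θ̇)/dt = (2.611371196−2.320878100)/0.027833 = 10.437003
  sinθ=0.418467, cosθ=0.908232
  F = (M+m)·ẍ + m·l·cosθ·θ̈ − m·l·sinθ·θ̇² = -14.912624 + 1.075294 − 0.255694 = -14.093024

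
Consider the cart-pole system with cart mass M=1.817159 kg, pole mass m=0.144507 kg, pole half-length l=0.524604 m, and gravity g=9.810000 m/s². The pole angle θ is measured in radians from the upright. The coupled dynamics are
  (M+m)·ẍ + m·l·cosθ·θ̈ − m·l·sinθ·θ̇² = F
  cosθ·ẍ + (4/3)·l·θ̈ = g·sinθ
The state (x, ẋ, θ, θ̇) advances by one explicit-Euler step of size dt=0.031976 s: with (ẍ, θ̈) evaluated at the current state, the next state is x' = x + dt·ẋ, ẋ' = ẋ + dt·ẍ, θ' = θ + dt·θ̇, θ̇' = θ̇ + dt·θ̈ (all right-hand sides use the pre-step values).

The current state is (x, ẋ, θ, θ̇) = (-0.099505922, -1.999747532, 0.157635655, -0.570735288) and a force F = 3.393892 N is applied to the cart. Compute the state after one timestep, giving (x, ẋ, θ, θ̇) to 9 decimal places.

sinθ=0.156983618, cosθ=0.987601207
temp = (F + m·l·θ̇²·sinθ)/(M+m) = (3.393892 + 0.003876540)/1.961666 = 1.732083107
θ̈ = (g·sinθ − cosθ·temp)/(l·(4/3 − m·cos²θ/(M+m))) = -0.257787014
ẍ = temp − m·l·θ̈·cosθ/(M+m) = 1.741921815
Euler: x'=-0.099505922+0.031976·-1.999747532=-0.163449849, ẋ'=-1.999747532+0.031976·1.741921815=-1.944047840
       θ'=0.157635655+0.031976·-0.570735288=0.139385823, θ̇'=-0.570735288+0.031976·-0.257787014=-0.578978286

(-0.163449849, -1.944047840, 0.139385823, -0.578978286)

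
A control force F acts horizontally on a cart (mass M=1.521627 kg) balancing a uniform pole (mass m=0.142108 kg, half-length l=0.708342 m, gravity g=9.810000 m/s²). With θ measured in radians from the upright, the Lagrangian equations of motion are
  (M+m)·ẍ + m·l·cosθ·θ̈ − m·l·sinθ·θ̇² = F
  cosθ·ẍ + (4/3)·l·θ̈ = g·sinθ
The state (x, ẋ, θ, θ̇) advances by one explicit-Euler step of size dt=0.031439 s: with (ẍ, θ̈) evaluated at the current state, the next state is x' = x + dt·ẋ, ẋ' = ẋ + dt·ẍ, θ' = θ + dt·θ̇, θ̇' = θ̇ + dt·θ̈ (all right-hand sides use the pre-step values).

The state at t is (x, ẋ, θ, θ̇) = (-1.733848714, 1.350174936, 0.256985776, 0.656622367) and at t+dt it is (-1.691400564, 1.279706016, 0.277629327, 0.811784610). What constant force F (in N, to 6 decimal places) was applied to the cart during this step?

ẍ = (ẋ'−ẋ)/dt = (1.279706016−1.350174936)/0.031439 = -2.241449
θ̈ = (θ̇'−θ̇)/dt = (0.811784610−0.656622367)/0.031439 = 4.935343
sinθ=0.254166, cosθ=0.967160
F = (M+m)·ẍ + m·l·cosθ·θ̈ − m·l·sinθ·θ̇² = -3.729177 + 0.480482 − 0.011031 = -3.259726

F = -3.259726 N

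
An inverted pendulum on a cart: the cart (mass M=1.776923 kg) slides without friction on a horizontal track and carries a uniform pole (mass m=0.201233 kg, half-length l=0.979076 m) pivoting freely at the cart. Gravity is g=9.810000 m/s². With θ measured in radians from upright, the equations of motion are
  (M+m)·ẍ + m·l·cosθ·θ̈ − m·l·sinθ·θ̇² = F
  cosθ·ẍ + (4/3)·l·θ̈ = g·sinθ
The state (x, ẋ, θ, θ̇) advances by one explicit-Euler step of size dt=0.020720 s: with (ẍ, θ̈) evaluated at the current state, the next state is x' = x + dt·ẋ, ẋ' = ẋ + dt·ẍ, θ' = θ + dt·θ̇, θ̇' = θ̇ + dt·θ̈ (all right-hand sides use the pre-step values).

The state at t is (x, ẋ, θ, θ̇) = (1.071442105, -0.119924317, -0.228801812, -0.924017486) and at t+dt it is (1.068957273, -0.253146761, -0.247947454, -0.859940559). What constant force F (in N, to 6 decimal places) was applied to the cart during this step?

F = -12.087290 N

ẍ = (ẋ'−ẋ)/dt = (-0.253146761−-0.119924317)/0.020720 = -6.429655
θ̈ = (θ̇'−θ̇)/dt = (-0.859940559−-0.924017486)/0.020720 = 3.092516
sinθ=-0.226811, cosθ=0.973939
F = (M+m)·ẍ + m·l·cosθ·θ̈ − m·l·sinθ·θ̇² = -12.718860 + 0.593416 − -0.038154 = -12.087290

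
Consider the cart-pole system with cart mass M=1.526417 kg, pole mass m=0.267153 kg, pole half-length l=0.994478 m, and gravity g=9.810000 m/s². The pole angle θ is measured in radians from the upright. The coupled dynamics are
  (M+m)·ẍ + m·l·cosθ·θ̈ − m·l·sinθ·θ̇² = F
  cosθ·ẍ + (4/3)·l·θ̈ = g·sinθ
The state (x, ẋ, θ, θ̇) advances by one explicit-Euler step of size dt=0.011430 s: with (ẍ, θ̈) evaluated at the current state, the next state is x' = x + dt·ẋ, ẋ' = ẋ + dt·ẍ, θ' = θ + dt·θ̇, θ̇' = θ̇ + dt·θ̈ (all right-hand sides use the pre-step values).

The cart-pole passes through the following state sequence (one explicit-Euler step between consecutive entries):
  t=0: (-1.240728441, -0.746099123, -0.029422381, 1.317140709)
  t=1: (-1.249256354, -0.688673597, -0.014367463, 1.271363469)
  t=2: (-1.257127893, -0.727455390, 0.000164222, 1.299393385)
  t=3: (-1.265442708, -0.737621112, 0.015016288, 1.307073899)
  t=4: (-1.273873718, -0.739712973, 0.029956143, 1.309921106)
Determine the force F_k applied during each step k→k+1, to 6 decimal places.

F_0 = 7.961063 N
F_1 = -5.427925 N
F_2 = -1.416731 N
F_3 = -0.268893 N

step 0→1:
  ẍ = (ẋ'−ẋ)/dt = (-0.688673597−-0.746099123)/0.011430 = 5.024105
  θ̈ = (θ̇'−θ̇)/dt = (1.271363469−1.317140709)/0.011430 = -4.005008
  sinθ=-0.029418, cosθ=0.999567
  F = (M+m)·ẍ + m·l·cosθ·θ̈ − m·l·sinθ·θ̇² = 9.011085 + -1.063581 − -0.013559 = 7.961063
step 1→2:
  ẍ = (ẋ'−ẋ)/dt = (-0.727455390−-0.688673597)/0.011430 = -3.392983
  θ̈ = (θ̇'−θ̇)/dt = (1.299393385−1.271363469)/0.011430 = 2.452311
  sinθ=-0.014367, cosθ=0.999897
  F = (M+m)·ẍ + m·l·cosθ·θ̈ − m·l·sinθ·θ̇² = -6.085552 + 0.651457 − -0.006170 = -5.427925
step 2→3:
  ẍ = (ẋ'−ẋ)/dt = (-0.737621112−-0.727455390)/0.011430 = -0.889390
  θ̈ = (θ̇'−θ̇)/dt = (1.307073899−1.299393385)/0.011430 = 0.671961
  sinθ=0.000164, cosθ=1.000000
  F = (M+m)·ẍ + m·l·cosθ·θ̈ − m·l·sinθ·θ̇² = -1.595182 + 0.178525 − 0.000074 = -1.416731
step 3→4:
  ẍ = (ẋ'−ẋ)/dt = (-0.739712973−-0.737621112)/0.011430 = -0.183015
  θ̈ = (θ̇'−θ̇)/dt = (1.309921106−1.307073899)/0.011430 = 0.249099
  sinθ=0.015016, cosθ=0.999887
  F = (M+m)·ẍ + m·l·cosθ·θ̈ − m·l·sinθ·θ̇² = -0.328250 + 0.066173 − 0.006816 = -0.268893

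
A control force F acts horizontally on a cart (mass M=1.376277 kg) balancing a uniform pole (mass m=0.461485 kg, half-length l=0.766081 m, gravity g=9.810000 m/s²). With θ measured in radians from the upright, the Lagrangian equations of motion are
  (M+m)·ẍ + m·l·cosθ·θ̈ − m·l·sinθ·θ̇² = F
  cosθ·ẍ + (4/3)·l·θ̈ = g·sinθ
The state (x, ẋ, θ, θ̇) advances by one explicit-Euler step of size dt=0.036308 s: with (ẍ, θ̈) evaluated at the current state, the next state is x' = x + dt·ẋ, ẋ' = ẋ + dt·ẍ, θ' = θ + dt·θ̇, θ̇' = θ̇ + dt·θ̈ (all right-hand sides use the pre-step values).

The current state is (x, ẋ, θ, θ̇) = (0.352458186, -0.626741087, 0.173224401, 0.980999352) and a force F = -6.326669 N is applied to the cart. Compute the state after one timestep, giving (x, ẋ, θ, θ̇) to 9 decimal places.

(0.329702471, -0.792201398, 0.208842525, 1.200664709)

sinθ=0.172359385, cosθ=0.985034133
temp = (F + m·l·θ̇²·sinθ)/(M+m) = (-6.326669 + 0.058641444)/1.837762 = -3.410685146
θ̈ = (g·sinθ − cosθ·temp)/(l·(4/3 − m·cos²θ/(M+m))) = 6.050053893
ẍ = temp − m·l·θ̈·cosθ/(M+m) = -4.557130969
Euler: x'=0.352458186+0.036308·-0.626741087=0.329702471, ẋ'=-0.626741087+0.036308·-4.557130969=-0.792201398
       θ'=0.173224401+0.036308·0.980999352=0.208842525, θ̇'=0.980999352+0.036308·6.050053893=1.200664709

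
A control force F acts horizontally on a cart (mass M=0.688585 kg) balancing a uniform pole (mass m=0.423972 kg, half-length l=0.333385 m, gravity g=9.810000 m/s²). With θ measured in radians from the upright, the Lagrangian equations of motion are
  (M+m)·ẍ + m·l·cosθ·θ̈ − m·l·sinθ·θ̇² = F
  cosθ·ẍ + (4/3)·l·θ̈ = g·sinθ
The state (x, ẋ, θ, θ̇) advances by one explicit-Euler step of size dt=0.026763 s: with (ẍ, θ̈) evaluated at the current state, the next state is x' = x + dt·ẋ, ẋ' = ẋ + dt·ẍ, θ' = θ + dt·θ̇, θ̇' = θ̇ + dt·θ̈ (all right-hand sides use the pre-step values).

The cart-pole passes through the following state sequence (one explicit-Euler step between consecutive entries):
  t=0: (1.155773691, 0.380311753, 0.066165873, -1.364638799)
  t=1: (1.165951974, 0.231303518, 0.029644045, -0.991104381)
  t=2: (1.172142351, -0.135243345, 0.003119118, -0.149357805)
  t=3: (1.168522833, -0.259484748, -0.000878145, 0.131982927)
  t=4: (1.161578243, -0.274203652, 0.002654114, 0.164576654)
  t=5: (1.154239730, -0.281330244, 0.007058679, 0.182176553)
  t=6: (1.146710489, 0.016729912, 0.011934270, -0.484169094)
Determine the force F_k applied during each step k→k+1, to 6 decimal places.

step 0→1:
  ẍ = (ẋ'−ẋ)/dt = (0.231303518−0.380311753)/0.026763 = -5.567696
  θ̈ = (θ̇'−θ̇)/dt = (-0.991104381−-1.364638799)/0.026763 = 13.957121
  sinθ=0.066118, cosθ=0.997812
  F = (M+m)·ẍ + m·l·cosθ·θ̈ − m·l·sinθ·θ̇² = -6.194379 + 1.968465 − 0.017403 = -4.243317
step 1→2:
  ẍ = (ẋ'−ẋ)/dt = (-0.135243345−0.231303518)/0.026763 = -13.696030
  θ̈ = (θ̇'−θ̇)/dt = (-0.149357805−-0.991104381)/0.026763 = 31.451877
  sinθ=0.029640, cosθ=0.999561
  F = (M+m)·ẍ + m·l·cosθ·θ̈ − m·l·sinθ·θ̇² = -15.237615 + 4.443641 − 0.004115 = -10.798089
step 2→3:
  ẍ = (ẋ'−ẋ)/dt = (-0.259484748−-0.135243345)/0.026763 = -4.642282
  θ̈ = (θ̇'−θ̇)/dt = (0.131982927−-0.149357805)/0.026763 = 10.512302
  sinθ=0.003119, cosθ=0.999995
  F = (M+m)·ẍ + m·l·cosθ·θ̈ − m·l·sinθ·θ̇² = -5.164804 + 1.485864 − 0.000010 = -3.678950
step 3→4:
  ẍ = (ẋ'−ẋ)/dt = (-0.274203652−-0.259484748)/0.026763 = -0.549972
  θ̈ = (θ̇'−θ̇)/dt = (0.164576654−0.131982927)/0.026763 = 1.217865
  sinθ=-0.000878, cosθ=1.000000
  F = (M+m)·ẍ + m·l·cosθ·θ̈ − m·l·sinθ·θ̇² = -0.611875 + 0.172140 − -0.000002 = -0.439733
step 4→5:
  ẍ = (ẋ'−ẋ)/dt = (-0.281330244−-0.274203652)/0.026763 = -0.266285
  θ̈ = (θ̇'−θ̇)/dt = (0.182176553−0.164576654)/0.026763 = 0.657621
  sinθ=0.002654, cosθ=0.999996
  F = (M+m)·ẍ + m·l·cosθ·θ̈ − m·l·sinθ·θ̇² = -0.296257 + 0.092952 − 0.000010 = -0.203316
step 5→6:
  ẍ = (ẋ'−ẋ)/dt = (0.016729912−-0.281330244)/0.026763 = 11.137023
  θ̈ = (θ̇'−θ̇)/dt = (-0.484169094−0.182176553)/0.026763 = -24.898018
  sinθ=0.007059, cosθ=0.999975
  F = (M+m)·ẍ + m·l·cosθ·θ̈ − m·l·sinθ·θ̇² = 12.390573 + -3.519145 − 0.000033 = 8.871395

F_0 = -4.243317 N
F_1 = -10.798089 N
F_2 = -3.678950 N
F_3 = -0.439733 N
F_4 = -0.203316 N
F_5 = 8.871395 N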